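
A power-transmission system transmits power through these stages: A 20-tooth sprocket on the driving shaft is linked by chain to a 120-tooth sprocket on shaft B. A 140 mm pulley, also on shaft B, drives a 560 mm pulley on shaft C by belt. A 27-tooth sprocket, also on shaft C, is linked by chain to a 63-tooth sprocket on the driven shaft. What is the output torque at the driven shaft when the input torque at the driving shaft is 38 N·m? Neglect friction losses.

chain 120/20 = 6 → τ = 38·6 = 228 N·m
belt 560/140 = 4 → τ = 228·4 = 912 N·m
chain 63/27 = 2.3333 → τ = 912·2.3333 = 2128 N·m

2128 N·m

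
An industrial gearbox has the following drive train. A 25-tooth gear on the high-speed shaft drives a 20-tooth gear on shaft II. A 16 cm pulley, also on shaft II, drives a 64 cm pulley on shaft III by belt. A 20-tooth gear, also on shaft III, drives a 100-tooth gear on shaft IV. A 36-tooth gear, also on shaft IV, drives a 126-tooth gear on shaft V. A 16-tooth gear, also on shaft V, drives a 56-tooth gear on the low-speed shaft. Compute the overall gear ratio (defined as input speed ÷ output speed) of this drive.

Each stage contributes driven/driver: gear mesh 20/25 = 0.8, belt 64/16 = 4, gear mesh 100/20 = 5, gear mesh 126/36 = 3.5, gear mesh 56/16 = 3.5.
Overall: 0.8 × 4 × 5 × 3.5 × 3.5 = 196.

196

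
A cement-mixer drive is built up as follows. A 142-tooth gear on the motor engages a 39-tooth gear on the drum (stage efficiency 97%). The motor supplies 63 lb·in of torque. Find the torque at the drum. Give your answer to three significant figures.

Gear mesh: ratio = 39/142 = 0.27465; torque at the drum = 63 × 0.27465 × 0.97 = 16.784 lb·in.

16.8 lb·in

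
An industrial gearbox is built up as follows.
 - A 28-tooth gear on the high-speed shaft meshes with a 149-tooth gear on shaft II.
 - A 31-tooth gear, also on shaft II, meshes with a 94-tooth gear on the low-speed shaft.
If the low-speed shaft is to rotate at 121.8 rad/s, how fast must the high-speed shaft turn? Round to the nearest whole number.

Overall ratio R = 5.3214 × 3.0323 = 16.136.
Required input speed = output speed × R = 121.8 × 16.136 = 1965.4 rad/s.

1965 rad/s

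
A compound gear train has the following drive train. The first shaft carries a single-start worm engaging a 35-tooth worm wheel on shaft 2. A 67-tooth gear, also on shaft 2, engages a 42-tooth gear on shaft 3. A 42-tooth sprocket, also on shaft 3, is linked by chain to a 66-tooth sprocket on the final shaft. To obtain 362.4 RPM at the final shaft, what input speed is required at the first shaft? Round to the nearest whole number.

12495 RPM

Overall ratio R = 35 × 0.62687 × 1.5714 = 34.478.
Required input speed = output speed × R = 362.4 × 34.478 = 12495 RPM.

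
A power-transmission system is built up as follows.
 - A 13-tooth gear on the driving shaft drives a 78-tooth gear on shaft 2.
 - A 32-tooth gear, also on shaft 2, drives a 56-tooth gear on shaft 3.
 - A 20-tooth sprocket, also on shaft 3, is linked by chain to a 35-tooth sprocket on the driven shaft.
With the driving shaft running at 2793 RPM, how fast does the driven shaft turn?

gear mesh 78/13 = 6 → 2793/6 = 465.5 RPM
gear mesh 56/32 = 1.75 → 465.5/1.75 = 266 RPM
chain 35/20 = 1.75 → 266/1.75 = 152 RPM

152 RPM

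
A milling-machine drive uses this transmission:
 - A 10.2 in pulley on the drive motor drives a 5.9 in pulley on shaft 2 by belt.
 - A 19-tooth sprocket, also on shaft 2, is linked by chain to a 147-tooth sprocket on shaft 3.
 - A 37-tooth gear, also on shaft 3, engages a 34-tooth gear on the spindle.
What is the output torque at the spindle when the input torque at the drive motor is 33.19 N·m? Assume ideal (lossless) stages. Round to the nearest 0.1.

After the belt (5.9/10.2): 33.19 × 0.57843 = 19.198 N·m
After the chain (147/19): 19.198 × 7.7368 = 148.53 N·m
After the gear mesh (34/37): 148.53 × 0.91892 = 136.49 N·m

136.5 N·m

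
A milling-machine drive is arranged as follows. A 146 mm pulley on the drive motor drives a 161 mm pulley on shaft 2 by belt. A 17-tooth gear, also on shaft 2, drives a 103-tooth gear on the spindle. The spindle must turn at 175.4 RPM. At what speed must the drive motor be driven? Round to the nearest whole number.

Overall ratio R = 1.1027 × 6.0588 = 6.6813.
Required input speed = output speed × R = 175.4 × 6.6813 = 1171.9 RPM.

1172 RPM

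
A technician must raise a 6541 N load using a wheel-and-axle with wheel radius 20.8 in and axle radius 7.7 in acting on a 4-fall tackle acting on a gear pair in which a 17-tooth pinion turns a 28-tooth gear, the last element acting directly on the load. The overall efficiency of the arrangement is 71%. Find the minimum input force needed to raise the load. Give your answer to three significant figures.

Wheel-and-axle MA = R/r = 20.8/7.7 = 2.7013.
Block-and-tackle MA = number of supporting rope parts = 4.
Gear pair MA = 28/17 = 1.6471.
Combined ideal MA = 2.7013 × 4 × 1.6471 = 17.797.
Actual MA = 17.797 × 0.71 = 12.636.
Effort = load / actual MA = 6541 / 12.636 = 517.66 N.

518 N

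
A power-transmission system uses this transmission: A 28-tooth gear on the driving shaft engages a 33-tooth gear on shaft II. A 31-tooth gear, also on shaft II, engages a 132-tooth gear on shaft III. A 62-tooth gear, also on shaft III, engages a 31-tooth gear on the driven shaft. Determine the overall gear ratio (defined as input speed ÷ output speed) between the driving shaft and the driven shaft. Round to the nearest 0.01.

Each stage contributes driven/driver: gear mesh 33/28 = 1.1786, gear mesh 132/31 = 4.2581, gear mesh 31/62 = 0.5.
Overall: 1.1786 × 4.2581 × 0.5 = 2.5092.

2.51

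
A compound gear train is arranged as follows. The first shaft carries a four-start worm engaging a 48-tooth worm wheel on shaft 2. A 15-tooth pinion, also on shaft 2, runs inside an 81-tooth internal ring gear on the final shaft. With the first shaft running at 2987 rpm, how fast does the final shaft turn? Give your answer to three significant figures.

the first shaft → shaft 2 (worm, 48/4): 2987 ÷ 12 = 248.92 rpm
shaft 2 → the final shaft (internal gear, 81/15): 248.92 ÷ 5.4 = 46.096 rpm

46.1 rpm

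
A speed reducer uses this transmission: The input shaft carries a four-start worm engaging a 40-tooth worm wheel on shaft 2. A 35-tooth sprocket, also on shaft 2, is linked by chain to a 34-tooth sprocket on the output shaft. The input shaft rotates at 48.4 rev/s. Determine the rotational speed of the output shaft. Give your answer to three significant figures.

Worm: ratio = 40/4 = 10, so shaft 2 turns at 48.4 / 10 = 4.84 rev/s.
Chain: ratio = 34/35 = 0.97143, so the output shaft turns at 4.84 / 0.97143 = 4.9824 rev/s.

4.98 rev/s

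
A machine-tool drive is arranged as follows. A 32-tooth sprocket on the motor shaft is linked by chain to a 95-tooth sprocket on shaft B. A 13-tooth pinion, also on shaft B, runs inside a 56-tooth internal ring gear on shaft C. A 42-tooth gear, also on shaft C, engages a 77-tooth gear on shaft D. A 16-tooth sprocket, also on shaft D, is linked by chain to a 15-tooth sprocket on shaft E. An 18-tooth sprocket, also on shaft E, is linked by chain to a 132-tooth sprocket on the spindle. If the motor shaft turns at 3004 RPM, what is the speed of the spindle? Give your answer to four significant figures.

18.64 RPM

chain 95/32 = 2.9688 → 3004/2.9688 = 1011.9 RPM
internal gear 56/13 = 4.3077 → 1011.9/4.3077 = 234.9 RPM
gear mesh 77/42 = 1.8333 → 234.9/1.8333 = 128.13 RPM
chain 15/16 = 0.9375 → 128.13/0.9375 = 136.67 RPM
chain 132/18 = 7.3333 → 136.67/7.3333 = 18.637 RPM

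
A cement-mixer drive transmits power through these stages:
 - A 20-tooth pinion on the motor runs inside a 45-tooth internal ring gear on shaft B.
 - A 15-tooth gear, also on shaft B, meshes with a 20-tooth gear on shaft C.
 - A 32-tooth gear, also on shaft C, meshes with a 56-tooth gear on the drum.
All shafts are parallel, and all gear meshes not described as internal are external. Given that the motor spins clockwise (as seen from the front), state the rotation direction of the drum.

clockwise

the motor → shaft B: internal mesh, same direction → CW.
shaft B → shaft C: external mesh, 1 reversal → CCW.
shaft C → the drum: external mesh, 1 reversal → CW.
2 reversals in total — an even number — so the drum turns the same way as the motor.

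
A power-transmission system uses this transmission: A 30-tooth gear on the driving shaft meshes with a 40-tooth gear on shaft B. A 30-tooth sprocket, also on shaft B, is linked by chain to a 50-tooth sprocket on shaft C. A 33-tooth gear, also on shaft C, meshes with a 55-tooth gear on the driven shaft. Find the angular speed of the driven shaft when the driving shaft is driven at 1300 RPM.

351 RPM

gear mesh 40/30 = 1.3333 → 1300/1.3333 = 975 RPM
chain 50/30 = 1.6667 → 975/1.6667 = 585 RPM
gear mesh 55/33 = 1.6667 → 585/1.6667 = 351 RPM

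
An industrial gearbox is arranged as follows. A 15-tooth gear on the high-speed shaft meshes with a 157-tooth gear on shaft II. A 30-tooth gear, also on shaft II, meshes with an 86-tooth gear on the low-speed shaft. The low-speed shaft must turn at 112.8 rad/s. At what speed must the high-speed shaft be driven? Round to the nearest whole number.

3385 rad/s

Overall ratio R = 10.467 × 2.8667 = 30.004.
Required input speed = output speed × R = 112.8 × 30.004 = 3384.5 rad/s.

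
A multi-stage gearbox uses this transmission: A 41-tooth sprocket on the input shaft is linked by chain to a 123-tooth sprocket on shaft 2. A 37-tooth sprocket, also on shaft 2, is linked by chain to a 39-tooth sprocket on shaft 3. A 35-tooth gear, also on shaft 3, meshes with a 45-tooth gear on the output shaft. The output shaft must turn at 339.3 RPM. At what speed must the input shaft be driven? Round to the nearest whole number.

Overall ratio R = 3 × 1.0541 × 1.2857 = 4.0656.
Required input speed = output speed × R = 339.3 × 4.0656 = 1379.5 RPM.

1379 RPM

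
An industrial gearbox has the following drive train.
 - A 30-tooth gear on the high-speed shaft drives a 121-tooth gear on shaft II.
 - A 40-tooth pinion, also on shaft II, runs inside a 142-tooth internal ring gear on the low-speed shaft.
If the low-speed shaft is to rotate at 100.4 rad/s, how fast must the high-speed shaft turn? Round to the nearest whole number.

Overall ratio R = 4.0333 × 3.55 = 14.318.
Required input speed = output speed × R = 100.4 × 14.318 = 1437.6 rad/s.

1438 rad/s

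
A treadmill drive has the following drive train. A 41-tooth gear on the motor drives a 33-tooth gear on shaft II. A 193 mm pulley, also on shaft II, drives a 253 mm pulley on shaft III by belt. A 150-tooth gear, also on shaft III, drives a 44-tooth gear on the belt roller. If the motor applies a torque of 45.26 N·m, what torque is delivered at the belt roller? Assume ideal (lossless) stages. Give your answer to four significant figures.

gear mesh 33/41 = 0.80488 → τ = 45.26·0.80488 = 36.429 N·m
belt 253/193 = 1.3109 → τ = 36.429·1.3109 = 47.754 N·m
gear mesh 44/150 = 0.29333 → τ = 47.754·0.29333 = 14.008 N·m

14.01 N·m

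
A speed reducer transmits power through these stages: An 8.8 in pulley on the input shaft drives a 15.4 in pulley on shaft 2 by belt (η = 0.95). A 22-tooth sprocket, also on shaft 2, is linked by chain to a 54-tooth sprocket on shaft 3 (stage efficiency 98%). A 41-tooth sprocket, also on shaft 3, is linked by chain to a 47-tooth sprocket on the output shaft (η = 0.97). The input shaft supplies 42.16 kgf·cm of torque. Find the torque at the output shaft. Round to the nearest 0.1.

After the belt (15.4/8.8): 42.16 × 1.75 × 0.95 = 70.091 kgf·cm
After the chain (54/22): 70.091 × 2.4545 × 0.98 = 168.6 kgf·cm
After the chain (47/41): 168.6 × 1.1463 × 0.97 = 187.48 kgf·cm

187.5 kgf·cm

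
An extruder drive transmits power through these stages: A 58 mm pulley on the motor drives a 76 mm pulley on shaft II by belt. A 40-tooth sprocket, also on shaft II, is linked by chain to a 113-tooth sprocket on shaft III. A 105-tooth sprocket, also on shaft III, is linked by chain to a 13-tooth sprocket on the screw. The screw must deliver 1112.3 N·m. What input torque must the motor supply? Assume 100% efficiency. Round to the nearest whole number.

Overall ratio R = 1.3103 × 2.825 × 0.12381 = 0.45831.
Input torque = output torque / R = 1112.3 / 0.45831 = 2427 N·m.

2427 N·m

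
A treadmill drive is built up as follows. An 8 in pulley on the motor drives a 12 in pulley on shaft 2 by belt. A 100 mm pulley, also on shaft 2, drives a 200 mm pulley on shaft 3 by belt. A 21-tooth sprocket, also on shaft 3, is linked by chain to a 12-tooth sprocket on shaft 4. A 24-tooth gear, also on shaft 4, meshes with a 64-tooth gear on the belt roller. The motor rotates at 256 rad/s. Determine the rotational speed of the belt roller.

56 rad/s

belt 12/8 = 1.5 → 256/1.5 = 170.67 rad/s
belt 200/100 = 2 → 170.67/2 = 85.333 rad/s
chain 12/21 = 0.57143 → 85.333/0.57143 = 149.33 rad/s
gear mesh 64/24 = 2.6667 → 149.33/2.6667 = 56 rad/s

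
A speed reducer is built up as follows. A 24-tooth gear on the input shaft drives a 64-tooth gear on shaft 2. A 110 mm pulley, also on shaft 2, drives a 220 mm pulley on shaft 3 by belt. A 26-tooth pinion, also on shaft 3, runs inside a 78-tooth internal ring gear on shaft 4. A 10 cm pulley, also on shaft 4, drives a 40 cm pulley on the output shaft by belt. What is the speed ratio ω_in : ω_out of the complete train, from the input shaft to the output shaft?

64

Each stage contributes driven/driver: gear mesh 64/24 = 2.6667, belt 220/110 = 2, internal gear 78/26 = 3, belt 40/10 = 4.
Overall: 2.6667 × 2 × 3 × 4 = 64.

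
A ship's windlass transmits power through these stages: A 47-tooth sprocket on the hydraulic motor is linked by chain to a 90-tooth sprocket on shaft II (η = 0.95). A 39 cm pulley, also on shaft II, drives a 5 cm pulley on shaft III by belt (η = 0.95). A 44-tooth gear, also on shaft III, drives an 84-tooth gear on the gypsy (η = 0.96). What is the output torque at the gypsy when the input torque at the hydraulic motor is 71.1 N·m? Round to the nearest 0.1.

28.9 N·m

Chain: ratio = 90/47 = 1.9149; torque at shaft II = 71.1 × 1.9149 × 0.95 = 129.34 N·m.
Belt: ratio = 5/39 = 0.12821; torque at shaft III = 129.34 × 0.12821 × 0.95 = 15.753 N·m.
Gear mesh: ratio = 84/44 = 1.9091; torque at the gypsy = 15.753 × 1.9091 × 0.96 = 28.871 N·m.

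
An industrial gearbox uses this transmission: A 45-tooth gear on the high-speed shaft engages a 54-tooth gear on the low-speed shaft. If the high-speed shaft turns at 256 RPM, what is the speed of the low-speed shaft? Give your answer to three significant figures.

the high-speed shaft → the low-speed shaft (gear mesh, 54/45): 256 ÷ 1.2 = 213.33 RPM

213 RPM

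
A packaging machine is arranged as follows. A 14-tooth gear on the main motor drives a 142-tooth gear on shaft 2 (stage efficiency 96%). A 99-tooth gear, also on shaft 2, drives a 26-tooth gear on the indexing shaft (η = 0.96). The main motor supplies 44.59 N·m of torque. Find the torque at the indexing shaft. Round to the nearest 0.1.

109.5 N·m

After the gear mesh (142/14): 44.59 × 10.143 × 0.96 = 434.18 N·m
After the gear mesh (26/99): 434.18 × 0.26263 × 0.96 = 109.47 N·m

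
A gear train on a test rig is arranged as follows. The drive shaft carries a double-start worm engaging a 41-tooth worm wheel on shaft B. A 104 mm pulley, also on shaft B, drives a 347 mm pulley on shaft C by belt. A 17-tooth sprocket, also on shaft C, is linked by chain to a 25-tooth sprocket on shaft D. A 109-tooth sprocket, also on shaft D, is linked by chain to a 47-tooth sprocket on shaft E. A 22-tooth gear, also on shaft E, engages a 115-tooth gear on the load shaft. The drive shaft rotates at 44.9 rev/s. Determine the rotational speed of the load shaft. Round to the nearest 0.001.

worm 41/2 = 20.5 → 44.9/20.5 = 2.1902 rev/s
belt 347/104 = 3.3365 → 2.1902/3.3365 = 0.65644 rev/s
chain 25/17 = 1.4706 → 0.65644/1.4706 = 0.44638 rev/s
chain 47/109 = 0.43119 → 0.44638/0.43119 = 1.0352 rev/s
gear mesh 115/22 = 5.2273 → 1.0352/5.2273 = 0.19804 rev/s

0.198 rev/s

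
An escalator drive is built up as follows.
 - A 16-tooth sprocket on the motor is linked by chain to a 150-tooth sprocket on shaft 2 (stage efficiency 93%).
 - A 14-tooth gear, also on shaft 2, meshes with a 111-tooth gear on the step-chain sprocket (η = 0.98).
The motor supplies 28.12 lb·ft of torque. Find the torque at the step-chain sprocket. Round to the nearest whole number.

1905 lb·ft

After the chain (150/16): 28.12 × 9.375 × 0.93 = 245.17 lb·ft
After the gear mesh (111/14): 245.17 × 7.9286 × 0.98 = 1905 lb·ft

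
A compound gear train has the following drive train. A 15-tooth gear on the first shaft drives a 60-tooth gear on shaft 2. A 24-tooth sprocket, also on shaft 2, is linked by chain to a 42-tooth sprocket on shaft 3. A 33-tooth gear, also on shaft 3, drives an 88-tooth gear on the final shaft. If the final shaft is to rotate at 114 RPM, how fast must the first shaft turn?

2128 RPM

Overall ratio R = 4 × 1.75 × 2.6667 = 18.667.
Required input speed = output speed × R = 114 × 18.667 = 2128 RPM.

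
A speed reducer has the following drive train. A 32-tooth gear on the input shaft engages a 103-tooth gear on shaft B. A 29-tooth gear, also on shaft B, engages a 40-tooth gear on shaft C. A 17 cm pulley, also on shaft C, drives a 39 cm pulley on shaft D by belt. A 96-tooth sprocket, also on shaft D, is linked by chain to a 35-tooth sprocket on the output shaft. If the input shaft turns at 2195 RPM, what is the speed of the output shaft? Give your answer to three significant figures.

591 RPM

Gear mesh: ratio = 103/32 = 3.2188, so shaft B turns at 2195 / 3.2188 = 681.94 RPM.
Gear mesh: ratio = 40/29 = 1.3793, so shaft C turns at 681.94 / 1.3793 = 494.41 RPM.
Belt: ratio = 39/17 = 2.2941, so shaft D turns at 494.41 / 2.2941 = 215.51 RPM.
Chain: ratio = 35/96 = 0.36458, so the output shaft turns at 215.51 / 0.36458 = 591.12 RPM.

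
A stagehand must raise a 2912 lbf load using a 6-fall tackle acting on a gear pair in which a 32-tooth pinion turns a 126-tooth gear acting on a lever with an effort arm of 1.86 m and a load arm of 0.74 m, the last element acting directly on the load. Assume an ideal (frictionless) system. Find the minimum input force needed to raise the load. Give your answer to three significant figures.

Block-and-tackle MA = number of supporting rope parts = 6.
Gear pair MA = 126/32 = 3.9375.
Lever MA = effort arm / load arm = 1.86/0.74 = 2.5135.
Combined ideal MA = 6 × 3.9375 × 2.5135 = 59.382.
Effort = load / MA = 2912 / 59.382 = 49.039 lbf.

49.0 lbf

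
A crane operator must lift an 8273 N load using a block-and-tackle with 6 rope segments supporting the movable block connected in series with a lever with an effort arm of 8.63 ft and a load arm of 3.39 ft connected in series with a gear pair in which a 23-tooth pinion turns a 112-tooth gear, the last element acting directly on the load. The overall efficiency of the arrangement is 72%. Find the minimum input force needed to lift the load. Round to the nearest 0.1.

Block-and-tackle MA = number of supporting rope parts = 6.
Lever MA = effort arm / load arm = 8.63/3.39 = 2.5457.
Gear pair MA = 112/23 = 4.8696.
Combined ideal MA = 6 × 2.5457 × 4.8696 = 74.379.
Actual MA = 74.379 × 0.72 = 53.553.
Effort = load / actual MA = 8273 / 53.553 = 154.48 N.

154.5 N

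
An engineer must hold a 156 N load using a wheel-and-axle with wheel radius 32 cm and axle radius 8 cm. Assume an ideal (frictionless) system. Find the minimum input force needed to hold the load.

39 N

Wheel-and-axle MA = R/r = 32/8 = 4.
Effort = load / MA = 156 / 4 = 39 N.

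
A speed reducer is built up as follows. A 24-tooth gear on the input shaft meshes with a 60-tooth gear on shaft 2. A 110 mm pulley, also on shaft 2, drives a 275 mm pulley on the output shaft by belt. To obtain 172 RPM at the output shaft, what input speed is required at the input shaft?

Overall ratio R = 2.5 × 2.5 = 6.25.
Required input speed = output speed × R = 172 × 6.25 = 1075 RPM.

1075 RPM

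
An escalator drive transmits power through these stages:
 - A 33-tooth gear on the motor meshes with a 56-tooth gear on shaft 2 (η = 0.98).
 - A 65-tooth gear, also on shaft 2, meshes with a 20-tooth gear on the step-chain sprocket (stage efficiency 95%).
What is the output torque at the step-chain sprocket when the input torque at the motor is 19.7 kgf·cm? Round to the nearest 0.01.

gear mesh 56/33 = 1.697 → τ = 19.7·1.697·0.98 = 32.762 kgf·cm
gear mesh 20/65 = 0.30769 → τ = 32.762·0.30769·0.95 = 9.5765 kgf·cm

9.58 kgf·cm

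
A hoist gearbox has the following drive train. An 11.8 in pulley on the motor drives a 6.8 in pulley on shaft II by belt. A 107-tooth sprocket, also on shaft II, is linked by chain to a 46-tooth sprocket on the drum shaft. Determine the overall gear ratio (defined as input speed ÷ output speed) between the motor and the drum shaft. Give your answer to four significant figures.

Each stage contributes driven/driver: belt 6.8/11.8 = 0.57627, chain 46/107 = 0.42991.
Overall: 0.57627 × 0.42991 = 0.24774.

0.2477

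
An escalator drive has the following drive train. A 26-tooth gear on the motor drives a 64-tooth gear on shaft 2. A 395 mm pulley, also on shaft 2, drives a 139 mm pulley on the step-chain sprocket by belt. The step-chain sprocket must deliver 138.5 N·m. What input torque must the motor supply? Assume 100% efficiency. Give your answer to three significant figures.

160 N·m

Overall ratio R = 2.4615 × 0.3519 = 0.86621.
Input torque = output torque / R = 138.5 / 0.86621 = 159.89 N·m.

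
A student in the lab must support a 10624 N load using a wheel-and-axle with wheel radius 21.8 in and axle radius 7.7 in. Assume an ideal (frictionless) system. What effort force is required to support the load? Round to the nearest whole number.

Wheel-and-axle MA = R/r = 21.8/7.7 = 2.8312.
Effort = load / MA = 10624 / 2.8312 = 3752.5 N.

3753 N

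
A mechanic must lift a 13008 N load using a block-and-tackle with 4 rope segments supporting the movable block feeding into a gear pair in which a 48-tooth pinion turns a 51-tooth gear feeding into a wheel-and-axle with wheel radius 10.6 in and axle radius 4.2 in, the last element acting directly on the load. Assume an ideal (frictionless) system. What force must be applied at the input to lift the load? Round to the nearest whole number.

Block-and-tackle MA = number of supporting rope parts = 4.
Gear pair MA = 51/48 = 1.0625.
Wheel-and-axle MA = R/r = 10.6/4.2 = 2.5238.
Combined ideal MA = 4 × 1.0625 × 2.5238 = 10.726.
Effort = load / MA = 13008 / 10.726 = 1212.7 N.

1213 N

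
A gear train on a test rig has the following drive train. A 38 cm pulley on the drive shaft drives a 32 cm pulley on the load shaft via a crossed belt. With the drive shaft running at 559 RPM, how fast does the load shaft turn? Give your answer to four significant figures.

663.8 RPM

Belt: ratio = 32/38 = 0.84211, so the load shaft turns at 559 / 0.84211 = 663.81 RPM.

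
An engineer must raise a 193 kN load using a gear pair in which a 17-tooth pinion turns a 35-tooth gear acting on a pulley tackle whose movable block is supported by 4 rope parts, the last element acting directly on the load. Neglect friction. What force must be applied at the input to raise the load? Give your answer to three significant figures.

23.4 kN

Gear pair MA = 35/17 = 2.0588.
Block-and-tackle MA = number of supporting rope parts = 4.
Combined ideal MA = 2.0588 × 4 = 8.2353.
Effort = load / MA = 193 / 8.2353 = 23.436 kN.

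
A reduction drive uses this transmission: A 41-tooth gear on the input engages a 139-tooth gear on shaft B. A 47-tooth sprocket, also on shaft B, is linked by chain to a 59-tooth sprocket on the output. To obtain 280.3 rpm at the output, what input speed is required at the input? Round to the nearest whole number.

1193 rpm

Overall ratio R = 3.3902 × 1.2553 = 4.2558.
Required input speed = output speed × R = 280.3 × 4.2558 = 1192.9 rpm.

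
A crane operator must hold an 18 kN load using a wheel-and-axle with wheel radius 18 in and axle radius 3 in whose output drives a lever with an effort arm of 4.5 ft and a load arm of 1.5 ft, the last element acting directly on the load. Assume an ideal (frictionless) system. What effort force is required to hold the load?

1 kN

Wheel-and-axle MA = R/r = 18/3 = 6.
Lever MA = effort arm / load arm = 4.5/1.5 = 3.
Combined ideal MA = 6 × 3 = 18.
Effort = load / MA = 18 / 18 = 1 kN.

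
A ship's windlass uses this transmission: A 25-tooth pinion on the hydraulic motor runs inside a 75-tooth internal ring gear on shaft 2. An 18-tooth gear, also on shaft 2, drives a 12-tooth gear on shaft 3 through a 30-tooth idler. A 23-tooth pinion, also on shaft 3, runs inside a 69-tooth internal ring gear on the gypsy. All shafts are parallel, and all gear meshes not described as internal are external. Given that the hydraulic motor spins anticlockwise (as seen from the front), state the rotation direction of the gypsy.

anticlockwise

the hydraulic motor → shaft 2: internal mesh, same direction → CCW.
shaft 2 → shaft 3: driver → idler → driven is 2 external meshes, 2 reversals → CCW.
shaft 3 → the gypsy: internal mesh, same direction → CCW.
2 reversals in total — an even number — so the gypsy turns the same way as the hydraulic motor.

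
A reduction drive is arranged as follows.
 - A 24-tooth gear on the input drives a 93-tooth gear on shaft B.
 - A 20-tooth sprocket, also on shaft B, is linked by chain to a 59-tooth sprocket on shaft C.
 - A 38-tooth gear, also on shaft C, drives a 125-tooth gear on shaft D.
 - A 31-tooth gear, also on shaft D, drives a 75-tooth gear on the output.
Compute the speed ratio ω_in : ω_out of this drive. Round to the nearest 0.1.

Each stage contributes driven/driver: gear mesh 93/24 = 3.875, chain 59/20 = 2.95, gear mesh 125/38 = 3.2895, gear mesh 75/31 = 2.4194.
Overall: 3.875 × 2.95 × 3.2895 × 2.4194 = 90.975.

91.0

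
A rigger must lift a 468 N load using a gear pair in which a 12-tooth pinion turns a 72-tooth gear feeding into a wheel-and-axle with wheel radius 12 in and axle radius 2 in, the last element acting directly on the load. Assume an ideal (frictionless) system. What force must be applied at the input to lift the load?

13 N

Gear pair MA = 72/12 = 6.
Wheel-and-axle MA = R/r = 12/2 = 6.
Combined ideal MA = 6 × 6 = 36.
Effort = load / MA = 468 / 36 = 13 N.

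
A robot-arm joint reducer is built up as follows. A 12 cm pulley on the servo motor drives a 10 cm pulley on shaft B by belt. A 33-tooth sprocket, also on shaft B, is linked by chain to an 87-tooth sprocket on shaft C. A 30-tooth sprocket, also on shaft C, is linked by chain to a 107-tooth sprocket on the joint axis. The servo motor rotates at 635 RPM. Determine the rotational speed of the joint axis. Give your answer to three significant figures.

belt 10/12 = 0.83333 → 635/0.83333 = 762 RPM
chain 87/33 = 2.6364 → 762/2.6364 = 289.03 RPM
chain 107/30 = 3.5667 → 289.03/3.5667 = 81.038 RPM

81.0 RPM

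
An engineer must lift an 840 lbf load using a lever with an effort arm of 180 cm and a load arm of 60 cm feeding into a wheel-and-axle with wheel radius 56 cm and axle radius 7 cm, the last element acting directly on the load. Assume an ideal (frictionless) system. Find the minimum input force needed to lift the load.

35 lbf

Lever MA = effort arm / load arm = 180/60 = 3.
Wheel-and-axle MA = R/r = 56/7 = 8.
Combined ideal MA = 3 × 8 = 24.
Effort = load / MA = 840 / 24 = 35 lbf.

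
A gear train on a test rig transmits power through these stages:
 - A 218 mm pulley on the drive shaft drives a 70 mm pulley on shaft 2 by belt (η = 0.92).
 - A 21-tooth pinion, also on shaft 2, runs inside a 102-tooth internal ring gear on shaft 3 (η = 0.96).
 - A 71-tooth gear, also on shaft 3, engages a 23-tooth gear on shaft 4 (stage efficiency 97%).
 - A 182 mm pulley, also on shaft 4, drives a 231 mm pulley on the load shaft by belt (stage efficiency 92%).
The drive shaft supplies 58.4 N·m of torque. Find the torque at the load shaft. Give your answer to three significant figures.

29.5 N·m

Belt: ratio = 70/218 = 0.3211; torque at shaft 2 = 58.4 × 0.3211 × 0.92 = 17.252 N·m.
Internal gear: ratio = 102/21 = 4.8571; torque at shaft 3 = 17.252 × 4.8571 × 0.96 = 80.444 N·m.
Gear mesh: ratio = 23/71 = 0.32394; torque at shaft 4 = 80.444 × 0.32394 × 0.97 = 25.278 N·m.
Belt: ratio = 231/182 = 1.2692; torque at the load shaft = 25.278 × 1.2692 × 0.92 = 29.516 N·m.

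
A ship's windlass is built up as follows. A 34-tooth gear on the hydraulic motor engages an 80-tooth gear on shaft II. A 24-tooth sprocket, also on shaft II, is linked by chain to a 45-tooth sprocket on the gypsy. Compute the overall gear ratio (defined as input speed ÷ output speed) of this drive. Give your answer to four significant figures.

Each stage contributes driven/driver: gear mesh 80/34 = 2.3529, chain 45/24 = 1.875.
Overall: 2.3529 × 1.875 = 4.4118.

4.412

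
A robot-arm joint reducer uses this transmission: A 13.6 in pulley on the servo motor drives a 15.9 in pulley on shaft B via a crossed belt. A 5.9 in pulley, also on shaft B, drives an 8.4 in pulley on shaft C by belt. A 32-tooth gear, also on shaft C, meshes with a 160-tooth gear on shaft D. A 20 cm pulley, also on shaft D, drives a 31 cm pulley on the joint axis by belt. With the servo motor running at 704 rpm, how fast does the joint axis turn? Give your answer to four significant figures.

the servo motor → shaft B (belt, 15.9/13.6): 704 ÷ 1.1691 = 602.16 rpm
shaft B → shaft C (belt, 8.4/5.9): 602.16 ÷ 1.4237 = 422.95 rpm
shaft C → shaft D (gear mesh, 160/32): 422.95 ÷ 5 = 84.59 rpm
shaft D → the joint axis (belt, 31/20): 84.59 ÷ 1.55 = 54.574 rpm

54.57 rpm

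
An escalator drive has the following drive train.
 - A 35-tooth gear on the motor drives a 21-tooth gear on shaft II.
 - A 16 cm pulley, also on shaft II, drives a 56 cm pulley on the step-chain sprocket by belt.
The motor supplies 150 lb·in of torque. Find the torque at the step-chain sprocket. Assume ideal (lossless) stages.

315 lb·in

Gear mesh: ratio = 21/35 = 0.6; torque at shaft II = 150 × 0.6 = 90 lb·in.
Belt: ratio = 56/16 = 3.5; torque at the step-chain sprocket = 90 × 3.5 = 315 lb·in.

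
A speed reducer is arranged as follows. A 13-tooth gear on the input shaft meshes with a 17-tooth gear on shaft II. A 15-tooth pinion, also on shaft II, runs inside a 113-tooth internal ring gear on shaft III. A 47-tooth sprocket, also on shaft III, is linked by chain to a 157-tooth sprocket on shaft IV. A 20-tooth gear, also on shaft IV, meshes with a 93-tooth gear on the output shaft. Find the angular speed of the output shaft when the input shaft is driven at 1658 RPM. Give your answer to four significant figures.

Gear mesh: ratio = 17/13 = 1.3077, so shaft II turns at 1658 / 1.3077 = 1267.9 RPM.
Internal gear: ratio = 113/15 = 7.5333, so shaft III turns at 1267.9 / 7.5333 = 168.3 RPM.
Chain: ratio = 157/47 = 3.3404, so shaft IV turns at 168.3 / 3.3404 = 50.384 RPM.
Gear mesh: ratio = 93/20 = 4.65, so the output shaft turns at 50.384 / 4.65 = 10.835 RPM.

10.84 RPM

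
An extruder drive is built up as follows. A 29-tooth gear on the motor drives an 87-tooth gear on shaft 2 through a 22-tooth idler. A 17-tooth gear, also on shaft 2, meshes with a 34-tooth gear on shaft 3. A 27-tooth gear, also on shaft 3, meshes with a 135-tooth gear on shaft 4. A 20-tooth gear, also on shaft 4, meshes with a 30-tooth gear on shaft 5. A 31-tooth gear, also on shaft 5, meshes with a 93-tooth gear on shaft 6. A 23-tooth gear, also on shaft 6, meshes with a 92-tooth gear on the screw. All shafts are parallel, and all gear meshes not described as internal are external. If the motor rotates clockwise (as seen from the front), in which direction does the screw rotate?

the motor → shaft 2: driver → idler → driven is 2 external meshes, 2 reversals → CW.
shaft 2 → shaft 3: external mesh, 1 reversal → CCW.
shaft 3 → shaft 4: external mesh, 1 reversal → CW.
shaft 4 → shaft 5: external mesh, 1 reversal → CCW.
shaft 5 → shaft 6: external mesh, 1 reversal → CW.
shaft 6 → the screw: external mesh, 1 reversal → CCW.
7 reversals in total — an odd number — so the screw turns opposite to the motor.

counterclockwise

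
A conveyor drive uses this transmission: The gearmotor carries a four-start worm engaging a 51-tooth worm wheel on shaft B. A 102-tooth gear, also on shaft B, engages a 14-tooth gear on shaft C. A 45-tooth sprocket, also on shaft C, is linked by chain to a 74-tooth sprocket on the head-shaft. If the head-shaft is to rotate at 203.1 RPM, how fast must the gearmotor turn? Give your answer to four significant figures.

584.5 RPM

Overall ratio R = 12.75 × 0.13725 × 1.6444 = 2.8778.
Required input speed = output speed × R = 203.1 × 2.8778 = 584.48 RPM.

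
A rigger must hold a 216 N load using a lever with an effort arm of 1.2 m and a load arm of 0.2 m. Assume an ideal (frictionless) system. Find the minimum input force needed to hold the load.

36 N

Lever MA = effort arm / load arm = 1.2/0.2 = 6.
Effort = load / MA = 216 / 6 = 36 N.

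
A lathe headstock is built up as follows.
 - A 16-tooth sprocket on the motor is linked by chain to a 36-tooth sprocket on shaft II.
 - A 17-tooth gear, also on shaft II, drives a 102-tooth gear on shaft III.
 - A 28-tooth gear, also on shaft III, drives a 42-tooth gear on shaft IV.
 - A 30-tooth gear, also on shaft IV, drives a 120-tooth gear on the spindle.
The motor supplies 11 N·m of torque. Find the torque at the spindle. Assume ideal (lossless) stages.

891 N·m

Chain: ratio = 36/16 = 2.25; torque at shaft II = 11 × 2.25 = 24.75 N·m.
Gear mesh: ratio = 102/17 = 6; torque at shaft III = 24.75 × 6 = 148.5 N·m.
Gear mesh: ratio = 42/28 = 1.5; torque at shaft IV = 148.5 × 1.5 = 222.75 N·m.
Gear mesh: ratio = 120/30 = 4; torque at the spindle = 222.75 × 4 = 891 N·m.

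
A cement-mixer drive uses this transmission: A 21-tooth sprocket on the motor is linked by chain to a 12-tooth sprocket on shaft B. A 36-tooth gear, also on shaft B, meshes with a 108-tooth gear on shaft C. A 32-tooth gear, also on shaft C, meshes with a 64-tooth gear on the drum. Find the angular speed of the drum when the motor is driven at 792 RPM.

231 RPM

the motor → shaft B (chain, 12/21): 792 ÷ 0.57143 = 1386 RPM
shaft B → shaft C (gear mesh, 108/36): 1386 ÷ 3 = 462 RPM
shaft C → the drum (gear mesh, 64/32): 462 ÷ 2 = 231 RPM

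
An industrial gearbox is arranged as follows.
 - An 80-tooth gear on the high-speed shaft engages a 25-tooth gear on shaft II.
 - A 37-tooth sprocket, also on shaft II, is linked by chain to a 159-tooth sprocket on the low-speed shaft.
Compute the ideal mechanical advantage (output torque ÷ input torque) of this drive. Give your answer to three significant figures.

1.34

Each stage contributes driven/driver: gear mesh 25/80 = 0.3125, chain 159/37 = 4.2973.
Overall: 0.3125 × 4.2973 = 1.3429.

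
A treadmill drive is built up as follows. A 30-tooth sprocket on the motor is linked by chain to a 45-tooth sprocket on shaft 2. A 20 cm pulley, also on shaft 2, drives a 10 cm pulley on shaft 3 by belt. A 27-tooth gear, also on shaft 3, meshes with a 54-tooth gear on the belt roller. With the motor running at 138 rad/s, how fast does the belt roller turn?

the motor → shaft 2 (chain, 45/30): 138 ÷ 1.5 = 92 rad/s
shaft 2 → shaft 3 (belt, 10/20): 92 ÷ 0.5 = 184 rad/s
shaft 3 → the belt roller (gear mesh, 54/27): 184 ÷ 2 = 92 rad/s

92 rad/s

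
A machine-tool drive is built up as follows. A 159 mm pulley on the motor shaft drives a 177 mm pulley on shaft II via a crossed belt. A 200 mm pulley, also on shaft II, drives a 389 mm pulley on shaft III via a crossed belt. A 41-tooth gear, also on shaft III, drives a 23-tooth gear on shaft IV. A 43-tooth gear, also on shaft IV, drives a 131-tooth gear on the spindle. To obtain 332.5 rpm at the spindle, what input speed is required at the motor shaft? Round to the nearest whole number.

Overall ratio R = 1.1132 × 1.945 × 0.56098 × 3.0465 = 3.7003.
Required input speed = output speed × R = 332.5 × 3.7003 = 1230.4 rpm.

1230 rpm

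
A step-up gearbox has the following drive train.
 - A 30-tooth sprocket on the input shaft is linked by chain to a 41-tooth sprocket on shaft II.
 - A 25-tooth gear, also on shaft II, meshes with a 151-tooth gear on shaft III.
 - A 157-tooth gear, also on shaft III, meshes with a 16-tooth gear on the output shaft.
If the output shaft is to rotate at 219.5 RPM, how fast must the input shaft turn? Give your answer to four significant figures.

184.7 RPM

Overall ratio R = 1.3667 × 6.04 × 0.10191 = 0.84124.
Required input speed = output speed × R = 219.5 × 0.84124 = 184.65 RPM.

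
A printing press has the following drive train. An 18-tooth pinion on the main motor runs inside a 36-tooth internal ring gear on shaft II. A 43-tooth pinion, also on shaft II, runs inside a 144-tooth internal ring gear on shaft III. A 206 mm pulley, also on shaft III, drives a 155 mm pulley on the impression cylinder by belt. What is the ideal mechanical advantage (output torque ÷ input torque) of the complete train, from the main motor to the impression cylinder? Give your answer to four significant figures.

Each stage contributes driven/driver: internal gear 36/18 = 2, internal gear 144/43 = 3.3488, belt 155/206 = 0.75243.
Overall: 2 × 3.3488 × 0.75243 = 5.0395.

5.040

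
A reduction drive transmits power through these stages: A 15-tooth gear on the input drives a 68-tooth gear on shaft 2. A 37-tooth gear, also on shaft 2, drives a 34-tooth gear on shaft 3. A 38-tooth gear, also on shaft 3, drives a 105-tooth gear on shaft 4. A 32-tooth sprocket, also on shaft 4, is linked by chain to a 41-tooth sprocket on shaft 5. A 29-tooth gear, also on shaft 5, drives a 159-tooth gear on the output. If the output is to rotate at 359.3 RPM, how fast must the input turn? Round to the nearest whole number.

29053 RPM

Overall ratio R = 4.5333 × 0.91892 × 2.7632 × 1.2812 × 5.4828 = 80.86.
Required input speed = output speed × R = 359.3 × 80.86 = 29053 RPM.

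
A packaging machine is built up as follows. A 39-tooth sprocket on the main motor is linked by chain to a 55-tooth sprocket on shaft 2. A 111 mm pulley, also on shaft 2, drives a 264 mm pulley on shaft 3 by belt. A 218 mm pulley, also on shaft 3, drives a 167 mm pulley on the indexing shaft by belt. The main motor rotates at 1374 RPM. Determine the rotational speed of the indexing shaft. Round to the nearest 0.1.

534.7 RPM

the main motor → shaft 2 (chain, 55/39): 1374 ÷ 1.4103 = 974.29 RPM
shaft 2 → shaft 3 (belt, 264/111): 974.29 ÷ 2.3784 = 409.65 RPM
shaft 3 → the indexing shaft (belt, 167/218): 409.65 ÷ 0.76606 = 534.75 RPM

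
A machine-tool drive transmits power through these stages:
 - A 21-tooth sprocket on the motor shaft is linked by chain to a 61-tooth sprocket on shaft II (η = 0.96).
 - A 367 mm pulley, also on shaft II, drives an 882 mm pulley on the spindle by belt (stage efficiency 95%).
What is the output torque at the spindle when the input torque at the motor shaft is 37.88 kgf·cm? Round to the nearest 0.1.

241.2 kgf·cm

Chain: ratio = 61/21 = 2.9048; torque at shaft II = 37.88 × 2.9048 × 0.96 = 105.63 kgf·cm.
Belt: ratio = 882/367 = 2.4033; torque at the spindle = 105.63 × 2.4033 × 0.95 = 241.17 kgf·cm.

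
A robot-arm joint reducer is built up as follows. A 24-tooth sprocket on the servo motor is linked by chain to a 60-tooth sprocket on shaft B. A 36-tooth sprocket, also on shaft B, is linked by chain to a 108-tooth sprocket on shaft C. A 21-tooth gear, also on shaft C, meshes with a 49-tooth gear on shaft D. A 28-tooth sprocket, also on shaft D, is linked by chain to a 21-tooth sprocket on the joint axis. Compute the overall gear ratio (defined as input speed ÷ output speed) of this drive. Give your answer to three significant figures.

13.1

Each stage contributes driven/driver: chain 60/24 = 2.5, chain 108/36 = 3, gear mesh 49/21 = 2.3333, chain 21/28 = 0.75.
Overall: 2.5 × 3 × 2.3333 × 0.75 = 13.125.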